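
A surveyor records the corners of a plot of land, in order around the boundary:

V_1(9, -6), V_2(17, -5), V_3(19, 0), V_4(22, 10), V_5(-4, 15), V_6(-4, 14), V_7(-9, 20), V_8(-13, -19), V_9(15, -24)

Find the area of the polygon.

958

Apply the surveyor's formula: 2A = Σ (x_i·y_{i+1} − x_{i+1}·y_i), indices taken mod 9.
Σ = (57) + (95) + (190) + (370) + (4) + (46) + (431) + (597) + (126) = 1916
Area = |Σ|/2 = 958.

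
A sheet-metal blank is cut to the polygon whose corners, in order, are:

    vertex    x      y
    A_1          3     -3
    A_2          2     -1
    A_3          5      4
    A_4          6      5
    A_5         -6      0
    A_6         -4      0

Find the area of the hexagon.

29.5

Apply the surveyor's formula: 2A = Σ (x_i·y_{i+1} − x_{i+1}·y_i), indices taken mod 6.
A_1→A_2: (3)(-1) − (2)(-3) = 3
A_2→A_3: (2)(4) − (5)(-1) = 13
A_3→A_4: (5)(5) − (6)(4) = 1
A_4→A_5: (6)(0) − (-6)(5) = 30
A_5→A_6: (-6)(0) − (-4)(0) = 0
A_6→A_1: (-4)(-3) − (3)(0) = 12
Σ = 59
Area = |Σ|/2 = 29.5.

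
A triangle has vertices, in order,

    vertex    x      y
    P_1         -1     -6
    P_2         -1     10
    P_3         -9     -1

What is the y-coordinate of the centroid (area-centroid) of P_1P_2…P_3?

Apply the shoelace (surveyor's) formula. First the cross-terms c_i = x_i·y_{i+1} − x_{i+1}·y_i:
  -16, 91, 53  ⇒  2A = 128, A = 64.
Then Σ (y_i + y_{i+1})·c_i = 384, so ȳ = 384 / (6·64) = 1.

1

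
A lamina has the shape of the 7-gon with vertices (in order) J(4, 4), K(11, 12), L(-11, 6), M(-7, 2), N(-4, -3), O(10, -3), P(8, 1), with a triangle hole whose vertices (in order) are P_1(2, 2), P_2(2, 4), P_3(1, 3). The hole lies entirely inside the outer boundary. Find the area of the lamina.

Outer boundary:
Apply the surveyor's formula: 2A = Σ (x_i·y_{i+1} − x_{i+1}·y_i), indices taken mod 7.
J→K: (4)(12) − (11)(4) = 4
K→L: (11)(6) − (-11)(12) = 198
L→M: (-11)(2) − (-7)(6) = 20
M→N: (-7)(-3) − (-4)(2) = 29
N→O: (-4)(-3) − (10)(-3) = 42
O→P: (10)(1) − (8)(-3) = 34
P→J: (8)(4) − (4)(1) = 28
Σ = 355
Area = |Σ|/2 = 177.5.
Hole:
Apply Gauss's area formula: 2A = Σ (x_i·y_{i+1} − x_{i+1}·y_i), indices taken mod 3.
Σ = (4) + (2) + (-4) = 2
Area = |Σ|/2 = 1.
Net area = 177.5 − 1 = 176.5.

176.5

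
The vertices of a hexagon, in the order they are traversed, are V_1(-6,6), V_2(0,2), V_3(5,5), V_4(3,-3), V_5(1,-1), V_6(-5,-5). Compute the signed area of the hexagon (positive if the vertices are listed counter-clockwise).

Cross-terms: -12, -10, -30, 0, -10, -60  ⇒  Σ = -122
Signed area = Σ/2 = -61 (negative ⇒ clockwise traversal).

-61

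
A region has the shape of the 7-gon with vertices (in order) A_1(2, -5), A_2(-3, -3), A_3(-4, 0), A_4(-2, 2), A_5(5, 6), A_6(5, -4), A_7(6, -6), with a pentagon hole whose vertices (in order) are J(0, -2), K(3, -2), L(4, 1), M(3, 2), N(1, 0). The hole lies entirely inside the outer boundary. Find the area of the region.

Outer boundary:
Apply the surveyor's formula: 2A = Σ (x_i·y_{i+1} − x_{i+1}·y_i), indices taken mod 7.
Σ = (-21) + (-12) + (-8) + (-22) + (-50) + (-6) + (-18) = -137
Area = |Σ|/2 = 68.5.
Hole:
Apply the shoelace (surveyor's) formula: 2A = Σ (x_i·y_{i+1} − x_{i+1}·y_i), indices taken mod 5.
J→K: (0)(-2) − (3)(-2) = 6
K→L: (3)(1) − (4)(-2) = 11
L→M: (4)(2) − (3)(1) = 5
M→N: (3)(0) − (1)(2) = -2
N→J: (1)(-2) − (0)(0) = -2
Σ = 18
Area = |Σ|/2 = 9.
Net area = 68.5 − 9 = 59.5.

59.5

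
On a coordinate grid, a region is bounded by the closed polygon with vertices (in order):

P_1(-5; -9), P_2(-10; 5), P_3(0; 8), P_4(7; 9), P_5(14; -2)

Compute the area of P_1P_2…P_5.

Apply the shoelace formula: 2A = Σ (x_i·y_{i+1} − x_{i+1}·y_i), indices taken mod 5.
Σ = (-115) + (-80) + (-56) + (-140) + (-136) = -527
Area = |Σ|/2 = 263.5.

263.5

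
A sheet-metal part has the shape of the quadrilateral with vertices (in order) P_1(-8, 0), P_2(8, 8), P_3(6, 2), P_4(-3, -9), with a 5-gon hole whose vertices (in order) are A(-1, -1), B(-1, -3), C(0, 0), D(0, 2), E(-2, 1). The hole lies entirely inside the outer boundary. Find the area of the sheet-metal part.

Outer boundary:
Cross-terms: -64, -32, -48, -72  ⇒  Σ = -216
Area = |Σ|/2 = 108.
Hole:
Σ = (2) + (0) + (0) + (4) + (3) = 9
Area = |Σ|/2 = 4.5.
Net area = 108 − 4.5 = 103.5.

103.5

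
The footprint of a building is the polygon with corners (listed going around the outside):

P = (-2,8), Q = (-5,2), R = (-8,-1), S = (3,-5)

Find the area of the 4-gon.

57

Σ = (36) + (21) + (43) + (14) = 114
Area = |Σ|/2 = 57.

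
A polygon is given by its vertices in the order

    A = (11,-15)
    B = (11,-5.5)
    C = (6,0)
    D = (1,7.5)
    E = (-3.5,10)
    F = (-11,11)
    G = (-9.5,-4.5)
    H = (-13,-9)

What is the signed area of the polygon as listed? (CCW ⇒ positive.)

382.625

Apply Gauss's area formula: 2A = Σ (x_i·y_{i+1} − x_{i+1}·y_i), indices taken mod 8.
Cross-terms: 104.5, 33, 45, 36.25, 71.5, 154, 27, 294  ⇒  Σ = 765.25
Signed area = Σ/2 = 382.625 (positive ⇒ counter-clockwise traversal).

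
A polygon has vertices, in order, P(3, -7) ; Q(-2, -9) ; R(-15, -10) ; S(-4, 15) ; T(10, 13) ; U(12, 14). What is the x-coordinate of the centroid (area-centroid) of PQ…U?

Apply the shoelace formula. First the cross-terms c_i = x_i·y_{i+1} − x_{i+1}·y_i:
  -41, -115, -265, -202, -16, -126  ⇒  2A = -765, A = -382.5.
Then Σ (x_i + x_{i+1})·c_i = 3495, so x̄ = 3495 / (6·(-382.5)) = -233/153.

-233/153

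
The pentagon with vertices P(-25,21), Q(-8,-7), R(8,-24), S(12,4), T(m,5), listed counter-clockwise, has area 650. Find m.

12

The doubled signed area Σ (x_i y_{i+1} − x_{i+1} y_i) is linear in m.
With m=0 it equals 1096; the coefficient of m is 17 (from the two edges through T).
So 17·m + 1096 = 2·650 = 1300 ⇒ m = 12.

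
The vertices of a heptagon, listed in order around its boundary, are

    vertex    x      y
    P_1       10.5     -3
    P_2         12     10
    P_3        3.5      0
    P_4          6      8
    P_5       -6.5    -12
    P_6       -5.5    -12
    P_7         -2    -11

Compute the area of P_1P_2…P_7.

142

Apply the shoelace (surveyor's) formula: 2A = Σ (x_i·y_{i+1} − x_{i+1}·y_i), indices taken mod 7.
P_1→P_2: (10.5)(10) − (12)(-3) = 141
P_2→P_3: (12)(0) − (3.5)(10) = -35
P_3→P_4: (3.5)(8) − (6)(0) = 28
P_4→P_5: (6)(-12) − (-6.5)(8) = -20
P_5→P_6: (-6.5)(-12) − (-5.5)(-12) = 12
P_6→P_7: (-5.5)(-11) − (-2)(-12) = 36.5
P_7→P_1: (-2)(-3) − (10.5)(-11) = 121.5
Σ = 284
Area = |Σ|/2 = 142.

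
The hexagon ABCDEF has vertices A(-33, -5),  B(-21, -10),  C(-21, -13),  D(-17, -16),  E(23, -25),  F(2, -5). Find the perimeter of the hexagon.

126

|AB| = √((12)² + (-5)²) = √169 = 13
|BC| = √((0)² + (-3)²) = √9 = 3
|CD| = √((4)² + (-3)²) = √25 = 5
|DE| = √((40)² + (-9)²) = √1681 = 41
|EF| = √((-21)² + (20)²) = √841 = 29
|FA| = √((-35)² + (0)²) = √1225 = 35
Perimeter = 13 + 3 + 5 + 41 + 29 + 35 = 126.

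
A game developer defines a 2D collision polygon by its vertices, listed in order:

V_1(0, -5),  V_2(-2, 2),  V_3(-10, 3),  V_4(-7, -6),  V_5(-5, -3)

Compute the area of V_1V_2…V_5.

Apply Gauss's area formula: 2A = Σ (x_i·y_{i+1} − x_{i+1}·y_i), indices taken mod 5.
Σ = (-10) + (14) + (81) + (-9) + (25) = 101
Area = |Σ|/2 = 50.5.

50.5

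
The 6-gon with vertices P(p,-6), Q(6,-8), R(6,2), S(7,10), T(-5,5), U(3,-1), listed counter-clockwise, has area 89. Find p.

Write out the shoelace sum; only the two edges meeting at P involve p:
2·Area = [(3·(-6) − p·(-1)) + (p·(-8) − 6·(-6))] + 181
       = -7·p + 199 = 178
⇒ p = 3.

3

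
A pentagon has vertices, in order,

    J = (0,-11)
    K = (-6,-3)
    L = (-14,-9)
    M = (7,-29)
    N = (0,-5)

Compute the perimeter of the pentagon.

80

|JK| = √((-6)² + (8)²) = √100 = 10
|KL| = √((-8)² + (-6)²) = √100 = 10
|LM| = √((21)² + (-20)²) = √841 = 29
|MN| = √((-7)² + (24)²) = √625 = 25
|NJ| = √((0)² + (-6)²) = √36 = 6
Perimeter = 10 + 10 + 29 + 25 + 6 = 80.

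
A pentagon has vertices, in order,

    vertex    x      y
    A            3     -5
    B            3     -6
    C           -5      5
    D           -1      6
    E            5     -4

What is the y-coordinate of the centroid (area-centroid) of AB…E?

27/41

Apply the shoelace (surveyor's) formula. First the cross-terms c_i = x_i·y_{i+1} − x_{i+1}·y_i:
  -3, -15, -25, -26, -13  ⇒  2A = -82, A = -41.
Then Σ (y_i + y_{i+1})·c_i = -162, so ȳ = -162 / (6·(-41)) = 27/41.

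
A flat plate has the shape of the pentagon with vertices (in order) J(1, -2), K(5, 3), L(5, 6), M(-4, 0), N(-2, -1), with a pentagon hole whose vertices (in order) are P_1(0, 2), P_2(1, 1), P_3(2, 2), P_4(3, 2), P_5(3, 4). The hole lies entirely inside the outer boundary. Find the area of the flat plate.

Outer boundary:
J→K: (1)(3) − (5)(-2) = 13
K→L: (5)(6) − (5)(3) = 15
L→M: (5)(0) − (-4)(6) = 24
M→N: (-4)(-1) − (-2)(0) = 4
N→J: (-2)(-2) − (1)(-1) = 5
Σ = 61
Area = |Σ|/2 = 30.5.
Hole:
Apply Gauss's area formula: 2A = Σ (x_i·y_{i+1} − x_{i+1}·y_i), indices taken mod 5.
Cross-terms: -2, 0, -2, 6, 6  ⇒  Σ = 8
Area = |Σ|/2 = 4.
Net area = 30.5 − 4 = 26.5.

26.5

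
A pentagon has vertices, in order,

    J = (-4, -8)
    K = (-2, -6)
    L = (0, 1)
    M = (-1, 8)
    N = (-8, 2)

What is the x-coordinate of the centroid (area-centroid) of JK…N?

Apply the surveyor's formula. First the cross-terms c_i = x_i·y_{i+1} − x_{i+1}·y_i:
  8, -2, 1, 62, 72  ⇒  2A = 141, A = 70.5.
Then Σ (x_i + x_{i+1})·c_i = -1467, so x̄ = -1467 / (6·70.5) = -163/47.

-163/47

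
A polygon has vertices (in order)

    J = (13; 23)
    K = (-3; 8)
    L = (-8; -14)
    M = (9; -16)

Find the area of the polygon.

474

J→K: (13)(8) − (-3)(23) = 173
K→L: (-3)(-14) − (-8)(8) = 106
L→M: (-8)(-16) − (9)(-14) = 254
M→J: (9)(23) − (13)(-16) = 415
Σ = 948
Area = |Σ|/2 = 474.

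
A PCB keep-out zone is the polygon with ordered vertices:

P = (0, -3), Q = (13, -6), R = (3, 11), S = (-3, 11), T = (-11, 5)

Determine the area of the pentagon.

Σ = (39) + (161) + (66) + (106) + (33) = 405
Area = |Σ|/2 = 202.5.

202.5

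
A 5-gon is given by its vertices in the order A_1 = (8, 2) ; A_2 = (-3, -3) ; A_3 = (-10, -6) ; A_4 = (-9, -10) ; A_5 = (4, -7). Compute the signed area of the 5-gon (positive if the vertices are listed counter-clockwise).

Cross-terms: -18, -12, 46, 103, 64  ⇒  Σ = 183
Signed area = Σ/2 = 91.5 (positive ⇒ counter-clockwise traversal).

91.5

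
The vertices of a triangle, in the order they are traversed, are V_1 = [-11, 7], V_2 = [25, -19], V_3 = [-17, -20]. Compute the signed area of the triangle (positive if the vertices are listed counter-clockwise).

Apply the shoelace (surveyor's) formula: 2A = Σ (x_i·y_{i+1} − x_{i+1}·y_i), indices taken mod 3.
Cross-terms: 34, -823, -339  ⇒  Σ = -1128
Signed area = Σ/2 = -564 (negative ⇒ clockwise traversal).

-564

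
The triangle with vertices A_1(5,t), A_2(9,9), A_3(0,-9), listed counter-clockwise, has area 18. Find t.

-3

The doubled signed area Σ (x_i y_{i+1} − x_{i+1} y_i) is linear in t.
With t=0 it equals 9; the coefficient of t is -9 (from the two edges through A_1).
So -9·t + 9 = 2·18 = 36 ⇒ t = -3.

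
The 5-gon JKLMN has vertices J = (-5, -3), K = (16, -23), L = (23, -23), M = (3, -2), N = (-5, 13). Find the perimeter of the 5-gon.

|JK| = √((21)² + (-20)²) = √841 = 29
|KL| = √((7)² + (0)²) = √49 = 7
|LM| = √((-20)² + (21)²) = √841 = 29
|MN| = √((-8)² + (15)²) = √289 = 17
|NJ| = √((0)² + (-16)²) = √256 = 16
Perimeter = 29 + 7 + 29 + 17 + 16 = 98.

98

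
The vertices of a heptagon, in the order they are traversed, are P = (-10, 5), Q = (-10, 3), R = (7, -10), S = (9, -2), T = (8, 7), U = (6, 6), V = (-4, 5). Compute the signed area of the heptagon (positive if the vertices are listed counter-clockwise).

Apply the surveyor's formula: 2A = Σ (x_i·y_{i+1} − x_{i+1}·y_i), indices taken mod 7.
P→Q: (-10)(3) − (-10)(5) = 20
Q→R: (-10)(-10) − (7)(3) = 79
R→S: (7)(-2) − (9)(-10) = 76
S→T: (9)(7) − (8)(-2) = 79
T→U: (8)(6) − (6)(7) = 6
U→V: (6)(5) − (-4)(6) = 54
V→P: (-4)(5) − (-10)(5) = 30
Σ = 344
Signed area = Σ/2 = 172 (positive ⇒ counter-clockwise traversal).

172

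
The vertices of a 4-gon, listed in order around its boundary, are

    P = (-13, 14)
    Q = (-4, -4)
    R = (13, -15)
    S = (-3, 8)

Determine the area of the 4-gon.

170.5

Apply Gauss's area formula: 2A = Σ (x_i·y_{i+1} − x_{i+1}·y_i), indices taken mod 4.
P→Q: (-13)(-4) − (-4)(14) = 108
Q→R: (-4)(-15) − (13)(-4) = 112
R→S: (13)(8) − (-3)(-15) = 59
S→P: (-3)(14) − (-13)(8) = 62
Σ = 341
Area = |Σ|/2 = 170.5.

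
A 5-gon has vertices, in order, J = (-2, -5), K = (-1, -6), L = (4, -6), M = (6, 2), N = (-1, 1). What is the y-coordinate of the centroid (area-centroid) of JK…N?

-617/288

Apply the surveyor's formula. First the cross-terms c_i = x_i·y_{i+1} − x_{i+1}·y_i:
  7, 30, 44, 8, 7  ⇒  2A = 96, A = 48.
Then Σ (y_i + y_{i+1})·c_i = -617, so ȳ = -617 / (6·48) = -617/288.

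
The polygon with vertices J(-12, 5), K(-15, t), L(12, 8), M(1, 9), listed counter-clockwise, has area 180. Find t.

The doubled signed area Σ (x_i y_{i+1} − x_{i+1} y_i) is linear in t.
With t=0 it equals 168; the coefficient of t is -24 (from the two edges through K).
So -24·t + 168 = 2·180 = 360 ⇒ t = -8.

-8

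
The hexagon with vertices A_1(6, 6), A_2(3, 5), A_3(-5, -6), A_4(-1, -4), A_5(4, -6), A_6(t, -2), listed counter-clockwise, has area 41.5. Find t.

2

The doubled signed area Σ (x_i y_{i+1} − x_{i+1} y_i) is linear in t.
With t=0 it equals 59; the coefficient of t is 12 (from the two edges through A_6).
So 12·t + 59 = 2·41.5 = 83 ⇒ t = 2.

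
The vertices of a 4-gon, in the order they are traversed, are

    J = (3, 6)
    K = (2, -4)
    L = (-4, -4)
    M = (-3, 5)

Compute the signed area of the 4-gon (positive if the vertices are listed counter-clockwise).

-56.5

Apply Gauss's area formula: 2A = Σ (x_i·y_{i+1} − x_{i+1}·y_i), indices taken mod 4.
Cross-terms: -24, -24, -32, -33  ⇒  Σ = -113
Signed area = Σ/2 = -56.5 (negative ⇒ clockwise traversal).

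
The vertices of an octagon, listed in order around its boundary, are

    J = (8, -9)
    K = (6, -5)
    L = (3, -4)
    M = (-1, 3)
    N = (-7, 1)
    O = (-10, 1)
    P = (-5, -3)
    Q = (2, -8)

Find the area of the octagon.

80

Apply the shoelace formula: 2A = Σ (x_i·y_{i+1} − x_{i+1}·y_i), indices taken mod 8.
J→K: (8)(-5) − (6)(-9) = 14
K→L: (6)(-4) − (3)(-5) = -9
L→M: (3)(3) − (-1)(-4) = 5
M→N: (-1)(1) − (-7)(3) = 20
N→O: (-7)(1) − (-10)(1) = 3
O→P: (-10)(-3) − (-5)(1) = 35
P→Q: (-5)(-8) − (2)(-3) = 46
Q→J: (2)(-9) − (8)(-8) = 46
Σ = 160
Area = |Σ|/2 = 80.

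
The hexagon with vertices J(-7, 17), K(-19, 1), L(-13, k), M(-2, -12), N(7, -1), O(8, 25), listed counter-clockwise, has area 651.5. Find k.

The doubled signed area Σ (x_i y_{i+1} − x_{i+1} y_i) is linear in k.
With k=0 it equals 1065; the coefficient of k is -17 (from the two edges through L).
So -17·k + 1065 = 2·651.5 = 1303 ⇒ k = -14.

-14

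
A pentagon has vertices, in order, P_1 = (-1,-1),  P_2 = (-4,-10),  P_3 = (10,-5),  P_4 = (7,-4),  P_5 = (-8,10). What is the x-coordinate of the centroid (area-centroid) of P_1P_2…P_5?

45/59

Apply Gauss's area formula. First the cross-terms c_i = x_i·y_{i+1} − x_{i+1}·y_i:
  6, 120, -5, 38, 18  ⇒  2A = 177, A = 88.5.
Then Σ (x_i + x_{i+1})·c_i = 405, so x̄ = 405 / (6·88.5) = 45/59.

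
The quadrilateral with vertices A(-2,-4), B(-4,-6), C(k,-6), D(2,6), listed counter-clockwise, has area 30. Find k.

The doubled signed area Σ (x_i y_{i+1} − x_{i+1} y_i) is linear in k.
With k=0 it equals 36; the coefficient of k is 12 (from the two edges through C).
So 12·k + 36 = 2·30 = 60 ⇒ k = 2.

2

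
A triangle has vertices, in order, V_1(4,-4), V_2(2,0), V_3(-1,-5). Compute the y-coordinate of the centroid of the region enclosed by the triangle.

-3

Apply the shoelace (surveyor's) formula. First the cross-terms c_i = x_i·y_{i+1} − x_{i+1}·y_i:
  8, -10, 24  ⇒  2A = 22, A = 11.
Then Σ (y_i + y_{i+1})·c_i = -198, so ȳ = -198 / (6·11) = -3.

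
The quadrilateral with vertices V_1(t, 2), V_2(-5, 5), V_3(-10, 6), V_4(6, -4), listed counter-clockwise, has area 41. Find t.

The doubled signed area Σ (x_i y_{i+1} − x_{i+1} y_i) is linear in t.
With t=0 it equals 46; the coefficient of t is 9 (from the two edges through V_1).
So 9·t + 46 = 2·41 = 82 ⇒ t = 4.

4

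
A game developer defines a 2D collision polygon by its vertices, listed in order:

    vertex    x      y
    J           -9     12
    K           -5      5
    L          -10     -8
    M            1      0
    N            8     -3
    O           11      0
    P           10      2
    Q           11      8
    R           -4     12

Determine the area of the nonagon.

Apply Gauss's area formula: 2A = Σ (x_i·y_{i+1} − x_{i+1}·y_i), indices taken mod 9.
J→K: (-9)(5) − (-5)(12) = 15
K→L: (-5)(-8) − (-10)(5) = 90
L→M: (-10)(0) − (1)(-8) = 8
M→N: (1)(-3) − (8)(0) = -3
N→O: (8)(0) − (11)(-3) = 33
O→P: (11)(2) − (10)(0) = 22
P→Q: (10)(8) − (11)(2) = 58
Q→R: (11)(12) − (-4)(8) = 164
R→J: (-4)(12) − (-9)(12) = 60
Σ = 447
Area = |Σ|/2 = 223.5.

223.5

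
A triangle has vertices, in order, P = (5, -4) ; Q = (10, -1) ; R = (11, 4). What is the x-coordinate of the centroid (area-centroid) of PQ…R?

26/3

Apply the shoelace (surveyor's) formula. First the cross-terms c_i = x_i·y_{i+1} − x_{i+1}·y_i:
  35, 51, -64  ⇒  2A = 22, A = 11.
Then Σ (x_i + x_{i+1})·c_i = 572, so x̄ = 572 / (6·11) = 26/3.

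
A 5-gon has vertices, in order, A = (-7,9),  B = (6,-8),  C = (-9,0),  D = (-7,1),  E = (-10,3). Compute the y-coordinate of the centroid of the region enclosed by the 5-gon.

101/159

Apply the surveyor's formula. First the cross-terms c_i = x_i·y_{i+1} − x_{i+1}·y_i:
  2, -72, -9, -11, -69  ⇒  2A = -159, A = -79.5.
Then Σ (y_i + y_{i+1})·c_i = -303, so ȳ = -303 / (6·(-79.5)) = 101/159.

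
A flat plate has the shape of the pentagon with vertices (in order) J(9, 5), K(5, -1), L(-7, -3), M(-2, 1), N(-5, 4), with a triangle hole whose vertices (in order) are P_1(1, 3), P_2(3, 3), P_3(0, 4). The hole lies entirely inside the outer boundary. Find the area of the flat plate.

Outer boundary:
Apply the shoelace (surveyor's) formula: 2A = Σ (x_i·y_{i+1} − x_{i+1}·y_i), indices taken mod 5.
Σ = (-34) + (-22) + (-13) + (-3) + (-61) = -133
Area = |Σ|/2 = 66.5.
Hole:
Apply Gauss's area formula: 2A = Σ (x_i·y_{i+1} − x_{i+1}·y_i), indices taken mod 3.
Cross-terms: -6, 12, -4  ⇒  Σ = 2
Area = |Σ|/2 = 1.
Net area = 66.5 − 1 = 65.5.

65.5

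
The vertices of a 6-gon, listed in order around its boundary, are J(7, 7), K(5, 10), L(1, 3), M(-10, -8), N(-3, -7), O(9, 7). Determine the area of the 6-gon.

Apply the surveyor's formula: 2A = Σ (x_i·y_{i+1} − x_{i+1}·y_i), indices taken mod 6.
Σ = (35) + (5) + (22) + (46) + (42) + (14) = 164
Area = |Σ|/2 = 82.

82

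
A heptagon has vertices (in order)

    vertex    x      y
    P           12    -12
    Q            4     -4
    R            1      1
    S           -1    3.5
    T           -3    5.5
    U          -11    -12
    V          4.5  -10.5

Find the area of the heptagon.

Apply Gauss's area formula: 2A = Σ (x_i·y_{i+1} − x_{i+1}·y_i), indices taken mod 7.
Σ = (0) + (8) + (4.5) + (5) + (96.5) + (169.5) + (72) = 355.5
Area = |Σ|/2 = 177.75.

177.75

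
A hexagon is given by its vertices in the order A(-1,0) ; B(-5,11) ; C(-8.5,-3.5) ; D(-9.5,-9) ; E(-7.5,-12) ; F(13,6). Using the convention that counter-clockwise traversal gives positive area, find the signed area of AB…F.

Apply Gauss's area formula: 2A = Σ (x_i·y_{i+1} − x_{i+1}·y_i), indices taken mod 6.
Σ = (-11) + (111) + (43.25) + (46.5) + (111) + (6) = 306.75
Signed area = Σ/2 = 153.375 (positive ⇒ counter-clockwise traversal).

153.375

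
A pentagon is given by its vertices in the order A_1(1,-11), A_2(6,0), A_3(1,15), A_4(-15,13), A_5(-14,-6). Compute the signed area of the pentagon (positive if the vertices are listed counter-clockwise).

Apply the shoelace formula: 2A = Σ (x_i·y_{i+1} − x_{i+1}·y_i), indices taken mod 5.
Σ = (66) + (90) + (238) + (272) + (160) = 826
Signed area = Σ/2 = 413 (positive ⇒ counter-clockwise traversal).

413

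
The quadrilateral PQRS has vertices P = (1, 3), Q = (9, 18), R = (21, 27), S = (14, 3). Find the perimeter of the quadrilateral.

|PQ| = √((8)² + (15)²) = √289 = 17
|QR| = √((12)² + (9)²) = √225 = 15
|RS| = √((-7)² + (-24)²) = √625 = 25
|SP| = √((-13)² + (0)²) = √169 = 13
Perimeter = 17 + 15 + 25 + 13 = 70.

70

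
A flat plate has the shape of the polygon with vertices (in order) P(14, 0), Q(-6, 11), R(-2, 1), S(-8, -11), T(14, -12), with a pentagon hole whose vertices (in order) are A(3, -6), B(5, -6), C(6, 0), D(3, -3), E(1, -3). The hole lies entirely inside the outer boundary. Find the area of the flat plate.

Outer boundary:
Apply the surveyor's formula: 2A = Σ (x_i·y_{i+1} − x_{i+1}·y_i), indices taken mod 5.
Σ = (154) + (16) + (30) + (250) + (168) = 618
Area = |Σ|/2 = 309.
Hole:
Cross-terms: 12, 36, -18, -6, 3  ⇒  Σ = 27
Area = |Σ|/2 = 13.5.
Net area = 309 − 13.5 = 295.5.

295.5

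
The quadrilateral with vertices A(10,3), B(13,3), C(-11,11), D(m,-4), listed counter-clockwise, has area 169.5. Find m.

-11

The doubled signed area Σ (x_i y_{i+1} − x_{i+1} y_i) is linear in m.
With m=0 it equals 251; the coefficient of m is -8 (from the two edges through D).
So -8·m + 251 = 2·169.5 = 339 ⇒ m = -11.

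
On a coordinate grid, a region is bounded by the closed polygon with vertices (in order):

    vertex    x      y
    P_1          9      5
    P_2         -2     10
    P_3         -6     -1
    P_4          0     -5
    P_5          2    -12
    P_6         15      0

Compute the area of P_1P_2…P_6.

Apply the shoelace formula: 2A = Σ (x_i·y_{i+1} − x_{i+1}·y_i), indices taken mod 6.
Σ = (100) + (62) + (30) + (10) + (180) + (75) = 457
Area = |Σ|/2 = 228.5.

228.5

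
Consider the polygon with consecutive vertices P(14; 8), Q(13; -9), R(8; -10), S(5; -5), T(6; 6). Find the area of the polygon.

Σ = (-230) + (-58) + (10) + (60) + (-36) = -254
Area = |Σ|/2 = 127.

127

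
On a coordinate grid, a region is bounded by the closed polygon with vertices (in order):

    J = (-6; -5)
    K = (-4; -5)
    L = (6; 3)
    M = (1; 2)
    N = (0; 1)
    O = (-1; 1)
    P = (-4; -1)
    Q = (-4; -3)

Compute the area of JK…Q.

27

Apply Gauss's area formula: 2A = Σ (x_i·y_{i+1} − x_{i+1}·y_i), indices taken mod 8.
Cross-terms: 10, 18, 9, 1, 1, 5, 8, 2  ⇒  Σ = 54
Area = |Σ|/2 = 27.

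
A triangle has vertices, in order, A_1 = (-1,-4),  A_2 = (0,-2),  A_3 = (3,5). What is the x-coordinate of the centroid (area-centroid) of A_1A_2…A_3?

Apply Gauss's area formula. First the cross-terms c_i = x_i·y_{i+1} − x_{i+1}·y_i:
  2, 6, -7  ⇒  2A = 1, A = 0.5.
Then Σ (x_i + x_{i+1})·c_i = 2, so x̄ = 2 / (6·0.5) = 2/3.

2/3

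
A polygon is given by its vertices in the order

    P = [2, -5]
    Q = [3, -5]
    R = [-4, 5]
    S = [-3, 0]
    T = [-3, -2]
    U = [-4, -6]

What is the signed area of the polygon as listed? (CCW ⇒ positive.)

Apply the surveyor's formula: 2A = Σ (x_i·y_{i+1} − x_{i+1}·y_i), indices taken mod 6.
Cross-terms: 5, -5, 15, 6, 10, 32  ⇒  Σ = 63
Signed area = Σ/2 = 31.5 (positive ⇒ counter-clockwise traversal).

31.5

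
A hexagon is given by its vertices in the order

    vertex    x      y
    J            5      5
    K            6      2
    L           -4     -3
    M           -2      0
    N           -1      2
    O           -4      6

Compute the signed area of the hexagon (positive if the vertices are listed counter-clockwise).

-44

J→K: (5)(2) − (6)(5) = -20
K→L: (6)(-3) − (-4)(2) = -10
L→M: (-4)(0) − (-2)(-3) = -6
M→N: (-2)(2) − (-1)(0) = -4
N→O: (-1)(6) − (-4)(2) = 2
O→J: (-4)(5) − (5)(6) = -50
Σ = -88
Signed area = Σ/2 = -44 (negative ⇒ clockwise traversal).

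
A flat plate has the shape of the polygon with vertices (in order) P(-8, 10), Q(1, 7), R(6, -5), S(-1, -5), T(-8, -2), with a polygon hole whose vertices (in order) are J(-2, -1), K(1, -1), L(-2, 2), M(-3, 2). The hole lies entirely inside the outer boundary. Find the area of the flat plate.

Outer boundary:
Apply the surveyor's formula: 2A = Σ (x_i·y_{i+1} − x_{i+1}·y_i), indices taken mod 5.
Σ = (-66) + (-47) + (-35) + (-38) + (-96) = -282
Area = |Σ|/2 = 141.
Hole:
Σ = (3) + (0) + (2) + (7) = 12
Area = |Σ|/2 = 6.
Net area = 141 − 6 = 135.

135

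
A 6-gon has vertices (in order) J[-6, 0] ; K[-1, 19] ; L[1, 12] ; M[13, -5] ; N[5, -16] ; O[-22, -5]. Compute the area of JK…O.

448

Apply Gauss's area formula: 2A = Σ (x_i·y_{i+1} − x_{i+1}·y_i), indices taken mod 6.
Cross-terms: -114, -31, -161, -183, -377, -30  ⇒  Σ = -896
Area = |Σ|/2 = 448.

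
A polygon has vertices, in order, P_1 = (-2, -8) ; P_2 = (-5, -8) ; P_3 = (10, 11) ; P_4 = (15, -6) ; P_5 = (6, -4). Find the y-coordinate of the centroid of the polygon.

-41/152

Apply the shoelace (surveyor's) formula. First the cross-terms c_i = x_i·y_{i+1} − x_{i+1}·y_i:
  -24, 25, -225, -24, -56  ⇒  2A = -304, A = -152.
Then Σ (y_i + y_{i+1})·c_i = 246, so ȳ = 246 / (6·(-152)) = -41/152.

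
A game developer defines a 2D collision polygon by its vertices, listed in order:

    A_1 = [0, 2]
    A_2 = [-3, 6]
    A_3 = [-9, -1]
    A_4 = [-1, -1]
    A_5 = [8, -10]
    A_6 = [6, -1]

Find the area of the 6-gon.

Apply Gauss's area formula: 2A = Σ (x_i·y_{i+1} − x_{i+1}·y_i), indices taken mod 6.
Σ = (6) + (57) + (8) + (18) + (52) + (12) = 153
Area = |Σ|/2 = 76.5.

76.5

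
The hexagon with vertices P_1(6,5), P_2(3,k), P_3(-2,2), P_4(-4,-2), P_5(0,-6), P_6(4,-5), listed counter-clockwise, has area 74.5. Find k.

6

The doubled signed area Σ (x_i y_{i+1} − x_{i+1} y_i) is linear in k.
With k=0 it equals 101; the coefficient of k is 8 (from the two edges through P_2).
So 8·k + 101 = 2·74.5 = 149 ⇒ k = 6.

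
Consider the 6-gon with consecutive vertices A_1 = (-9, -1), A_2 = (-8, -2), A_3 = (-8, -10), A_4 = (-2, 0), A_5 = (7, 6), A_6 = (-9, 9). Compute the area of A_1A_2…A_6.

124.5

Σ = (10) + (64) + (-20) + (-12) + (117) + (90) = 249
Area = |Σ|/2 = 124.5.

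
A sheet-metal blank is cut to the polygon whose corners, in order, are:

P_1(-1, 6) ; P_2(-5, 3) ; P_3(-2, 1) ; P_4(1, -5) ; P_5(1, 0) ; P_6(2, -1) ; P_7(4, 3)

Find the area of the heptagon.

Apply the shoelace (surveyor's) formula: 2A = Σ (x_i·y_{i+1} − x_{i+1}·y_i), indices taken mod 7.
Σ = (27) + (1) + (9) + (5) + (-1) + (10) + (27) = 78
Area = |Σ|/2 = 39.

39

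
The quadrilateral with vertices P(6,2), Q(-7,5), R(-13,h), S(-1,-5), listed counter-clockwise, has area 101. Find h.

0

The doubled signed area Σ (x_i y_{i+1} − x_{i+1} y_i) is linear in h.
With h=0 it equals 202; the coefficient of h is -6 (from the two edges through R).
So -6·h + 202 = 2·101 = 202 ⇒ h = 0.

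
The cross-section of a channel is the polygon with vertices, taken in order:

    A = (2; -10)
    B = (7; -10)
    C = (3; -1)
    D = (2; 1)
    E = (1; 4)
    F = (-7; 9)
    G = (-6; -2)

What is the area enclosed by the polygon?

127

Apply the shoelace formula: 2A = Σ (x_i·y_{i+1} − x_{i+1}·y_i), indices taken mod 7.
A→B: (2)(-10) − (7)(-10) = 50
B→C: (7)(-1) − (3)(-10) = 23
C→D: (3)(1) − (2)(-1) = 5
D→E: (2)(4) − (1)(1) = 7
E→F: (1)(9) − (-7)(4) = 37
F→G: (-7)(-2) − (-6)(9) = 68
G→A: (-6)(-10) − (2)(-2) = 64
Σ = 254
Area = |Σ|/2 = 127.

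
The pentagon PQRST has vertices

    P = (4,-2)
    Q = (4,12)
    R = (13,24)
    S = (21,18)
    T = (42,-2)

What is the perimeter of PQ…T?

106

|PQ| = √((0)² + (14)²) = √196 = 14
|QR| = √((9)² + (12)²) = √225 = 15
|RS| = √((8)² + (-6)²) = √100 = 10
|ST| = √((21)² + (-20)²) = √841 = 29
|TP| = √((-38)² + (0)²) = √1444 = 38
Perimeter = 14 + 15 + 10 + 29 + 38 = 106.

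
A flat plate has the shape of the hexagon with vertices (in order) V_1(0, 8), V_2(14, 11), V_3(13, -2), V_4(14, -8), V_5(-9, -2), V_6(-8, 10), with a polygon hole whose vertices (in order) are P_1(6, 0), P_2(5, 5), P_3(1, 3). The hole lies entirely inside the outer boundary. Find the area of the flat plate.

Outer boundary:
Apply the shoelace formula: 2A = Σ (x_i·y_{i+1} − x_{i+1}·y_i), indices taken mod 6.
Σ = (-112) + (-171) + (-76) + (-100) + (-106) + (-64) = -629
Area = |Σ|/2 = 314.5.
Hole:
Apply the surveyor's formula: 2A = Σ (x_i·y_{i+1} − x_{i+1}·y_i), indices taken mod 3.
P_1→P_2: (6)(5) − (5)(0) = 30
P_2→P_3: (5)(3) − (1)(5) = 10
P_3→P_1: (1)(0) − (6)(3) = -18
Σ = 22
Area = |Σ|/2 = 11.
Net area = 314.5 − 11 = 303.5.

303.5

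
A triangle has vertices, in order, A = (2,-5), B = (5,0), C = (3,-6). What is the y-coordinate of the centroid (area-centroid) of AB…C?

-11/3

Apply the surveyor's formula. First the cross-terms c_i = x_i·y_{i+1} − x_{i+1}·y_i:
  25, -30, -3  ⇒  2A = -8, A = -4.
Then Σ (y_i + y_{i+1})·c_i = 88, so ȳ = 88 / (6·(-4)) = -11/3.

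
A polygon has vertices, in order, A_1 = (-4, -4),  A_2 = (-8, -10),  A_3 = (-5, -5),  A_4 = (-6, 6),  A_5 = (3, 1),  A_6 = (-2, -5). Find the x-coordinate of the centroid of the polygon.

-275/111

Apply the shoelace (surveyor's) formula. First the cross-terms c_i = x_i·y_{i+1} − x_{i+1}·y_i:
  8, -10, -60, -24, -13, -12  ⇒  2A = -111, A = -55.5.
Then Σ (x_i + x_{i+1})·c_i = 825, so x̄ = 825 / (6·(-55.5)) = -275/111.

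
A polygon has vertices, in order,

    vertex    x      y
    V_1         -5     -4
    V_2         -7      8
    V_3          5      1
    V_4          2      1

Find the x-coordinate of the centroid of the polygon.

-188/69

Apply Gauss's area formula. First the cross-terms c_i = x_i·y_{i+1} − x_{i+1}·y_i:
  -68, -47, 3, -3  ⇒  2A = -115, A = -57.5.
Then Σ (x_i + x_{i+1})·c_i = 940, so x̄ = 940 / (6·(-57.5)) = -188/69.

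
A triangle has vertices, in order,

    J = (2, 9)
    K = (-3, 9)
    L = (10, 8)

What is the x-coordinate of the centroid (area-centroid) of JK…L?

3

Apply the shoelace (surveyor's) formula. First the cross-terms c_i = x_i·y_{i+1} − x_{i+1}·y_i:
  45, -114, 74  ⇒  2A = 5, A = 2.5.
Then Σ (x_i + x_{i+1})·c_i = 45, so x̄ = 45 / (6·2.5) = 3.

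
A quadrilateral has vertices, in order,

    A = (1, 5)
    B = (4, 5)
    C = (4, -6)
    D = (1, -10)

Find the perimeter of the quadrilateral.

34

|AB| = √((3)² + (0)²) = √9 = 3
|BC| = √((0)² + (-11)²) = √121 = 11
|CD| = √((-3)² + (-4)²) = √25 = 5
|DA| = √((0)² + (15)²) = √225 = 15
Perimeter = 3 + 11 + 5 + 15 = 34.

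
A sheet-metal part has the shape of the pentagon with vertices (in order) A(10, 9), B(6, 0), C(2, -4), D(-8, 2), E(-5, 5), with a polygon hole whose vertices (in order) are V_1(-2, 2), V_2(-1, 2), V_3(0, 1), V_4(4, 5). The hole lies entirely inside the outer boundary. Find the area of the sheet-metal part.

Outer boundary:
Apply the shoelace (surveyor's) formula: 2A = Σ (x_i·y_{i+1} − x_{i+1}·y_i), indices taken mod 5.
Σ = (-54) + (-24) + (-28) + (-30) + (-95) = -231
Area = |Σ|/2 = 115.5.
Hole:
Σ = (-2) + (-1) + (-4) + (18) = 11
Area = |Σ|/2 = 5.5.
Net area = 115.5 − 5.5 = 110.

110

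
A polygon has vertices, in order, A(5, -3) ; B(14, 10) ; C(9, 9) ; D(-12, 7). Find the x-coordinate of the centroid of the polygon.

514/225

Apply Gauss's area formula. First the cross-terms c_i = x_i·y_{i+1} − x_{i+1}·y_i:
  92, 36, 171, 1  ⇒  2A = 300, A = 150.
Then Σ (x_i + x_{i+1})·c_i = 2056, so x̄ = 2056 / (6·150) = 514/225.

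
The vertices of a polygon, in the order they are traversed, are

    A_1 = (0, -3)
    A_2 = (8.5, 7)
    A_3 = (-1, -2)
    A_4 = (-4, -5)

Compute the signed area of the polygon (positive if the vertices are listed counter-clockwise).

Apply the surveyor's formula: 2A = Σ (x_i·y_{i+1} − x_{i+1}·y_i), indices taken mod 4.
Cross-terms: 25.5, -10, -3, 12  ⇒  Σ = 24.5
Signed area = Σ/2 = 12.25 (positive ⇒ counter-clockwise traversal).

12.25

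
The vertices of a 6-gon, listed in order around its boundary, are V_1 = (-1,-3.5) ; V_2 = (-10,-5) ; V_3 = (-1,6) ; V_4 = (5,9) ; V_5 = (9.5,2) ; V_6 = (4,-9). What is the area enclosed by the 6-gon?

Apply Gauss's area formula: 2A = Σ (x_i·y_{i+1} − x_{i+1}·y_i), indices taken mod 6.
V_1→V_2: (-1)(-5) − (-10)(-3.5) = -30
V_2→V_3: (-10)(6) − (-1)(-5) = -65
V_3→V_4: (-1)(9) − (5)(6) = -39
V_4→V_5: (5)(2) − (9.5)(9) = -75.5
V_5→V_6: (9.5)(-9) − (4)(2) = -93.5
V_6→V_1: (4)(-3.5) − (-1)(-9) = -23
Σ = -326
Area = |Σ|/2 = 163.

163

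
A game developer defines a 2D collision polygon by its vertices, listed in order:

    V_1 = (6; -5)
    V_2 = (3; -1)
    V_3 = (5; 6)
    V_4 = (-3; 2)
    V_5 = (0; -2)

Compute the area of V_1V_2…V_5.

Σ = (9) + (23) + (28) + (6) + (12) = 78
Area = |Σ|/2 = 39.

39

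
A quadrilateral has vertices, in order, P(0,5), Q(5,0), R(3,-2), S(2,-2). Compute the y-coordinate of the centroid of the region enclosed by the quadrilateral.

67/81

Apply Gauss's area formula. First the cross-terms c_i = x_i·y_{i+1} − x_{i+1}·y_i:
  -25, -10, -2, 10  ⇒  2A = -27, A = -13.5.
Then Σ (y_i + y_{i+1})·c_i = -67, so ȳ = -67 / (6·(-13.5)) = 67/81.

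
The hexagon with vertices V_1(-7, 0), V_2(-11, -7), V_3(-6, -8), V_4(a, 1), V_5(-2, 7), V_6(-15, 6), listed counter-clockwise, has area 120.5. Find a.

1

Write out the shoelace sum; only the two edges meeting at V_4 involve a:
2·Area = [((-6)·1 − a·(-8)) + (a·7 − (-2)·1)] + 230
       = 15·a + 226 = 241
⇒ a = 1.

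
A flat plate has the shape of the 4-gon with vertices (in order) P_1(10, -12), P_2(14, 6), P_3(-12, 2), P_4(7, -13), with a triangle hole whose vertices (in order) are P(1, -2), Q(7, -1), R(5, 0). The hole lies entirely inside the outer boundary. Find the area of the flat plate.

Outer boundary:
P_1→P_2: (10)(6) − (14)(-12) = 228
P_2→P_3: (14)(2) − (-12)(6) = 100
P_3→P_4: (-12)(-13) − (7)(2) = 142
P_4→P_1: (7)(-12) − (10)(-13) = 46
Σ = 516
Area = |Σ|/2 = 258.
Hole:
Apply the surveyor's formula: 2A = Σ (x_i·y_{i+1} − x_{i+1}·y_i), indices taken mod 3.
P→Q: (1)(-1) − (7)(-2) = 13
Q→R: (7)(0) − (5)(-1) = 5
R→P: (5)(-2) − (1)(0) = -10
Σ = 8
Area = |Σ|/2 = 4.
Net area = 258 − 4 = 254.

254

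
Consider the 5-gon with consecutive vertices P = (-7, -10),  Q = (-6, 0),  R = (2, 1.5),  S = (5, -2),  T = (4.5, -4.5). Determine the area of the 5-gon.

Σ = (-60) + (-9) + (-11.5) + (-13.5) + (-76.5) = -170.5
Area = |Σ|/2 = 85.25.

85.25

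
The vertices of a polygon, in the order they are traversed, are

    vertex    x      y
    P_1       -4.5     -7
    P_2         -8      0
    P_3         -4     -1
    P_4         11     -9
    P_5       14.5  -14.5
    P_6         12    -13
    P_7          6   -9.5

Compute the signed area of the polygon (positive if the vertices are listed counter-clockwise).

Σ = (-56) + (8) + (47) + (-29) + (-14.5) + (-36) + (-84.75) = -165.25
Signed area = Σ/2 = -82.625 (negative ⇒ clockwise traversal).

-82.625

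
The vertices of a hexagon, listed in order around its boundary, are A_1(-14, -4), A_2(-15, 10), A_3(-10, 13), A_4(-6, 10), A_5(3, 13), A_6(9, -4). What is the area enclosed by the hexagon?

323

Apply the shoelace formula: 2A = Σ (x_i·y_{i+1} − x_{i+1}·y_i), indices taken mod 6.
A_1→A_2: (-14)(10) − (-15)(-4) = -200
A_2→A_3: (-15)(13) − (-10)(10) = -95
A_3→A_4: (-10)(10) − (-6)(13) = -22
A_4→A_5: (-6)(13) − (3)(10) = -108
A_5→A_6: (3)(-4) − (9)(13) = -129
A_6→A_1: (9)(-4) − (-14)(-4) = -92
Σ = -646
Area = |Σ|/2 = 323.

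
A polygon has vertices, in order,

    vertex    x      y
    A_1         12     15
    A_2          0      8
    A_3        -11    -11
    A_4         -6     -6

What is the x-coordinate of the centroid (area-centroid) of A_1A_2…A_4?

Apply Gauss's area formula. First the cross-terms c_i = x_i·y_{i+1} − x_{i+1}·y_i:
  96, 88, 0, -18  ⇒  2A = 166, A = 83.
Then Σ (x_i + x_{i+1})·c_i = 76, so x̄ = 76 / (6·83) = 38/249.

38/249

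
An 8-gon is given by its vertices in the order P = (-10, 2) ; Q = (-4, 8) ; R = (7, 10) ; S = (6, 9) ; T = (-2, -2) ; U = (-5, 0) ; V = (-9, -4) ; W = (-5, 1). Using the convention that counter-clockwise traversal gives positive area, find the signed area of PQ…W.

Apply the shoelace (surveyor's) formula: 2A = Σ (x_i·y_{i+1} − x_{i+1}·y_i), indices taken mod 8.
Σ = (-72) + (-96) + (3) + (6) + (-10) + (20) + (-29) + (0) = -178
Signed area = Σ/2 = -89 (negative ⇒ clockwise traversal).

-89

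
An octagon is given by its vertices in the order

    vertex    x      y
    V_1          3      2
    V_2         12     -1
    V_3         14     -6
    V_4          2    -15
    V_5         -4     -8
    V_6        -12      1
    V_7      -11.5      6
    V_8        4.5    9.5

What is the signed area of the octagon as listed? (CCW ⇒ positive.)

V_1→V_2: (3)(-1) − (12)(2) = -27
V_2→V_3: (12)(-6) − (14)(-1) = -58
V_3→V_4: (14)(-15) − (2)(-6) = -198
V_4→V_5: (2)(-8) − (-4)(-15) = -76
V_5→V_6: (-4)(1) − (-12)(-8) = -100
V_6→V_7: (-12)(6) − (-11.5)(1) = -60.5
V_7→V_8: (-11.5)(9.5) − (4.5)(6) = -136.25
V_8→V_1: (4.5)(2) − (3)(9.5) = -19.5
Σ = -675.25
Signed area = Σ/2 = -337.625 (negative ⇒ clockwise traversal).

-337.625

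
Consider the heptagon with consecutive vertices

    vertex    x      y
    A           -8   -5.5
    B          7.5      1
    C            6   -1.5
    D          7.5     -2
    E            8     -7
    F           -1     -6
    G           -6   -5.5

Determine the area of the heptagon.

A→B: (-8)(1) − (7.5)(-5.5) = 33.25
B→C: (7.5)(-1.5) − (6)(1) = -17.25
C→D: (6)(-2) − (7.5)(-1.5) = -0.75
D→E: (7.5)(-7) − (8)(-2) = -36.5
E→F: (8)(-6) − (-1)(-7) = -55
F→G: (-1)(-5.5) − (-6)(-6) = -30.5
G→A: (-6)(-5.5) − (-8)(-5.5) = -11
Σ = -117.75
Area = |Σ|/2 = 58.875.

58.875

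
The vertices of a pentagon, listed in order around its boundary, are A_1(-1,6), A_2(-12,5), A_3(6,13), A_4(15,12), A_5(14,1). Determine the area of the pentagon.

155

A_1→A_2: (-1)(5) − (-12)(6) = 67
A_2→A_3: (-12)(13) − (6)(5) = -186
A_3→A_4: (6)(12) − (15)(13) = -123
A_4→A_5: (15)(1) − (14)(12) = -153
A_5→A_1: (14)(6) − (-1)(1) = 85
Σ = -310
Area = |Σ|/2 = 155.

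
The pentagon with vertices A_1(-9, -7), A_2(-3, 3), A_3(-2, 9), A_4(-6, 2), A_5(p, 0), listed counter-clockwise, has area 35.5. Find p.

-10

Write out the shoelace sum; only the two edges meeting at A_5 involve p:
2·Area = [((-6)·0 − p·2) + (p·(-7) − (-9)·0)] + -19
       = -9·p + -19 = 71
⇒ p = -10.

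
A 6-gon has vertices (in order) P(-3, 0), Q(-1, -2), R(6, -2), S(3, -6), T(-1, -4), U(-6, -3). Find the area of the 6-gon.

29

Cross-terms: 6, 14, -30, -18, -21, -9  ⇒  Σ = -58
Area = |Σ|/2 = 29.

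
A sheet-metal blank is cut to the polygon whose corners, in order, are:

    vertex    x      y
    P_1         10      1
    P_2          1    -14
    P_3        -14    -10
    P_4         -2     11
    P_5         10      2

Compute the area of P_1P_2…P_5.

Apply the shoelace formula: 2A = Σ (x_i·y_{i+1} − x_{i+1}·y_i), indices taken mod 5.
Σ = (-141) + (-206) + (-174) + (-114) + (-10) = -645
Area = |Σ|/2 = 322.5.

322.5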